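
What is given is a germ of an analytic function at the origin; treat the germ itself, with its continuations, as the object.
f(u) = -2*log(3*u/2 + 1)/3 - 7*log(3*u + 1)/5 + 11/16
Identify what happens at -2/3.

The point is a logarithmic branch point.

The term (-2/3)*log(1 - u/(-2/3)) has argument 1 - -2/3/(-2/3) = 0 at -2/3: a logarithmic (infinitely-sheeted) branch point; the remaining terms are analytic or single-valued there.


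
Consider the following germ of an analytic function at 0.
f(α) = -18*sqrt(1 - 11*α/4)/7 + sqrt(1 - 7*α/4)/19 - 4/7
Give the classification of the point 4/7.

The point is an algebraic (square-root) branch point.

The term (1/19)*sqrt(1 - α/(4/7)) has argument 1 - 4/7/(4/7) = 0 at 4/7: a square-root (algebraic, two-sheeted) branch point; the remaining terms are analytic or single-valued there.


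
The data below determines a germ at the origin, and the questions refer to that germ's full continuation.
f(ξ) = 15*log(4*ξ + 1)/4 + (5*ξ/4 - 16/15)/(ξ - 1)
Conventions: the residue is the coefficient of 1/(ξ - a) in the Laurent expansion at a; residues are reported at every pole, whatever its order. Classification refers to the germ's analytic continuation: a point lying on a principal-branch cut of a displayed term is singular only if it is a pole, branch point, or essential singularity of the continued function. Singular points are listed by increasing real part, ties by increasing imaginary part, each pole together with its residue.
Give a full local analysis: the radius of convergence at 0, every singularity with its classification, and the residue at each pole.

Radius of convergence at 0: 1/4.
At -1/4: a logarithmic branch point.
At 1: a pole of order 1; residue 11/60.

Denominator factor (ξ - 1): pole of order 1 at 1, modulus 1.
Branch term (15/4)*log(1 - ξ/(-1/4)): its argument vanishes at ξ = -1/4, a logarithmic branch point, modulus 1/4.
The radius of convergence is the smallest modulus among the singular points: 1/4.
The branch term is analytic at 1 and contributes nothing to the residue; only the rational part matters.
At the order-1 pole 1 set g(ξ) = (ξ - (1))*(rational part) = 5*ξ/4 - 16/15.
Simple pole: residue = g(a) at a = 1, which is 11/60.
List the singular points by increasing real part (a conjugate pair: the negative imaginary part first).


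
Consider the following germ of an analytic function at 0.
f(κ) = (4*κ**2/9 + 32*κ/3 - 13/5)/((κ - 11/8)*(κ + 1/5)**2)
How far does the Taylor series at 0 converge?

The radius of convergence is 1/5.

Denominator factor (κ + 1/5)^2: pole of order 2 at -1/5, modulus 1/5.
Denominator factor (κ - 11/8): pole of order 1 at 11/8, modulus 11/8.
The radius of convergence is the smallest modulus among the singular points: 1/5.


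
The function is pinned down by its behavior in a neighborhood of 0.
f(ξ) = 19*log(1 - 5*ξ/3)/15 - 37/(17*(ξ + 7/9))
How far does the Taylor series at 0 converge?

Denominator factor (ξ + 7/9): pole of order 1 at -7/9, modulus 7/9.
Branch term (19/15)*log(1 - ξ/(3/5)): its argument vanishes at ξ = 3/5, a logarithmic branch point, modulus 3/5.
The radius of convergence is the smallest modulus among the singular points: 3/5.

The radius of convergence is 3/5.


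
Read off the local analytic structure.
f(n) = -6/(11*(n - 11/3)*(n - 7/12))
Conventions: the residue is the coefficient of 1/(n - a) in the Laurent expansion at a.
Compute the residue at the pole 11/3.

The residue is -72/407.

At the order-1 pole 11/3 set g(n) = (n - (11/3))*f(n) = -6/(11*(n - 7/12)).
Simple pole: residue = g(a) at a = 11/3, which is -72/407.


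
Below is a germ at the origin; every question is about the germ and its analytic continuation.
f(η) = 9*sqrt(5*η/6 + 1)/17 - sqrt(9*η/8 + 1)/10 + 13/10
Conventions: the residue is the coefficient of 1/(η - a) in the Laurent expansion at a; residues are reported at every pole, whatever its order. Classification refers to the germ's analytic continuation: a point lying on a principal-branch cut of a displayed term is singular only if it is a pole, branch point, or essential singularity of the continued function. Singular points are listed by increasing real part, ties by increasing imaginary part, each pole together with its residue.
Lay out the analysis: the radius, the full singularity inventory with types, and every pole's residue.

Branch term (-1/10)*sqrt(1 - η/(-8/9)): its argument vanishes at η = -8/9, a square-root branch point, modulus 8/9.
Branch term (9/17)*sqrt(1 - η/(-6/5)): its argument vanishes at η = -6/5, a square-root branch point, modulus 6/5.
The radius of convergence is the smallest modulus among the singular points: 8/9.
List the singular points by increasing real part (a conjugate pair: the negative imaginary part first).

Radius of convergence at 0: 8/9.
At -6/5: an algebraic (square-root) branch point.
At -8/9: an algebraic (square-root) branch point.


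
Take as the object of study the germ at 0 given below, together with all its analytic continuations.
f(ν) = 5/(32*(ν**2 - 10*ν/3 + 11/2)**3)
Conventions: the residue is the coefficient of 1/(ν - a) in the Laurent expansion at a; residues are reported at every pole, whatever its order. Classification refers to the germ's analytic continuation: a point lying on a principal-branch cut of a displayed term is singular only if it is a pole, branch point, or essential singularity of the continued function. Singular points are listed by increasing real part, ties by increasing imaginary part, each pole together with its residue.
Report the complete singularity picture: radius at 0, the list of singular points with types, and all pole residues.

Denominator factor (ν**2 - 10*ν/3 + 11/2)^3: discriminant -98/9, complex-conjugate roots (5/3) + ((7/6)*sqrt(2))*i and (5/3) - ((7/6)*sqrt(2))*i; poles of order 3, moduli (1/2)*sqrt(22) and (1/2)*sqrt(22).
The radius of convergence is the smallest modulus among the singular points: (1/2)*sqrt(22).
The factor ν**2 - 10*ν/3 + 11/2 splits as (ν - a)(ν - a') with a = (5/3) - ((7/6)*sqrt(2))*i, a' = (5/3) + ((7/6)*sqrt(2))*i. At the order-3 pole a set g(ν) = (ν - a)^3*f(ν) = [5/32] / (ν - a')^3.
Order-3 pole: residue = g''(a)/2; g''((5/3) - ((7/6)*sqrt(2))*i) = ((3645/1075648)*sqrt(2))*i, so the residue is ((3645/2151296)*sqrt(2))*i.
The factor ν**2 - 10*ν/3 + 11/2 splits as (ν - a)(ν - a') with a = (5/3) + ((7/6)*sqrt(2))*i, a' = (5/3) - ((7/6)*sqrt(2))*i. At the order-3 pole a set g(ν) = (ν - a)^3*f(ν) = [5/32] / (ν - a')^3.
Order-3 pole: residue = g''(a)/2; g''((5/3) + ((7/6)*sqrt(2))*i) = -((3645/1075648)*sqrt(2))*i, so the residue is -((3645/2151296)*sqrt(2))*i.
List the singular points by increasing real part (a conjugate pair: the negative imaginary part first).

Radius of convergence at 0: (1/2)*sqrt(22).
At (5/3) - ((7/6)*sqrt(2))*i: a pole of order 3; residue ((3645/2151296)*sqrt(2))*i.
At (5/3) + ((7/6)*sqrt(2))*i: a pole of order 3; residue -((3645/2151296)*sqrt(2))*i.


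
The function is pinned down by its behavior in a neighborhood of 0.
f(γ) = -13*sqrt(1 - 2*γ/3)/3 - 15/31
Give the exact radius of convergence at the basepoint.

The radius of convergence is 3/2.

Branch term (-13/3)*sqrt(1 - γ/(3/2)): its argument vanishes at γ = 3/2, a square-root branch point, modulus 3/2.
The radius of convergence is the smallest modulus among the singular points: 3/2.


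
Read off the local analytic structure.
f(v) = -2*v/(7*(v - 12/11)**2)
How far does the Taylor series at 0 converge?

The radius of convergence is 12/11.

Denominator factor (v - 12/11)^2: pole of order 2 at 12/11, modulus 12/11.
The radius of convergence is the smallest modulus among the singular points: 12/11.


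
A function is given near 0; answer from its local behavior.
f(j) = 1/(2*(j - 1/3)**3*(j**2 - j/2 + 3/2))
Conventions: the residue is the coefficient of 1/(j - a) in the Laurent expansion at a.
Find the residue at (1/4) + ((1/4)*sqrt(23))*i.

The factor j**2 - j/2 + 3/2 splits as (j - a)(j - a') with a = (1/4) + ((1/4)*sqrt(23))*i, a' = (1/4) - ((1/4)*sqrt(23))*i. At the order-1 pole a set g(j) = (j - a)*f(j) = [1/(2*(j - 1/3)**3)] / (j - a').
Simple pole: residue = g(a) at a = (1/4) + ((1/4)*sqrt(23))*i, which is (4131/35152) - ((4185/808496)*sqrt(23))*i.

The residue is (4131/35152) - ((4185/808496)*sqrt(23))*i.


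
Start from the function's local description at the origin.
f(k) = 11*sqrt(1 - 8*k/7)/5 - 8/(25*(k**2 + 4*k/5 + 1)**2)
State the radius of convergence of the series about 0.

The radius of convergence is 7/8.

Denominator factor (k**2 + 4*k/5 + 1)^2: discriminant -84/25, complex-conjugate roots (-2/5) + ((1/5)*sqrt(21))*i and (-2/5) - ((1/5)*sqrt(21))*i; poles of order 2, moduli 1 and 1.
Branch term (11/5)*sqrt(1 - k/(7/8)): its argument vanishes at k = 7/8, a square-root branch point, modulus 7/8.
The radius of convergence is the smallest modulus among the singular points: 7/8.


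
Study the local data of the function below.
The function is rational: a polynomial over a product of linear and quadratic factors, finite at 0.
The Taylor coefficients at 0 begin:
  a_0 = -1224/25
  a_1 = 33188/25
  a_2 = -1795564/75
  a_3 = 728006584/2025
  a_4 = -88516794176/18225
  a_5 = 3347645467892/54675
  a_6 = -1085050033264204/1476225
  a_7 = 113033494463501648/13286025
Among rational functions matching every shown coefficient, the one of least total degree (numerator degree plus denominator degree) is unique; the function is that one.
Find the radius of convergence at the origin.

No rational of total degree below 6 reproduces all 8 coefficients; solving the [1/5] Pade equations on them gives f(ψ) = (19*ψ/25 - 34/25)/((ψ - 9/2)**2*(ψ + 1/9)**3), whose expansion matches every shown term.
Denominator factor (ψ - 9/2)^2: pole of order 2 at 9/2, modulus 9/2.
Denominator factor (ψ + 1/9)^3: pole of order 3 at -1/9, modulus 1/9.
The radius of convergence is the smallest modulus among the singular points: 1/9.

The radius of convergence is 1/9.


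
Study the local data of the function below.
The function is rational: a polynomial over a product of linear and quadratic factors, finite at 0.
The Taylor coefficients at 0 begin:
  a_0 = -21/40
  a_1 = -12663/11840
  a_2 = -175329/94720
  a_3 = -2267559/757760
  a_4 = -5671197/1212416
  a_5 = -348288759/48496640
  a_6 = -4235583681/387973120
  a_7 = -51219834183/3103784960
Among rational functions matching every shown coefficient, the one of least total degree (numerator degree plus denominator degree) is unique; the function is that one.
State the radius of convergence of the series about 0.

The radius of convergence is 2/3.

No rational of total degree below 3 reproduces all 8 coefficients; solving the [1/2] Pade equations on them gives f(ν) = (5*ν/37 - 2/5)/((ν - 8/7)*(ν - 2/3)), whose expansion matches every shown term.
Denominator factor (ν - 2/3): pole of order 1 at 2/3, modulus 2/3.
Denominator factor (ν - 8/7): pole of order 1 at 8/7, modulus 8/7.
The radius of convergence is the smallest modulus among the singular points: 2/3.


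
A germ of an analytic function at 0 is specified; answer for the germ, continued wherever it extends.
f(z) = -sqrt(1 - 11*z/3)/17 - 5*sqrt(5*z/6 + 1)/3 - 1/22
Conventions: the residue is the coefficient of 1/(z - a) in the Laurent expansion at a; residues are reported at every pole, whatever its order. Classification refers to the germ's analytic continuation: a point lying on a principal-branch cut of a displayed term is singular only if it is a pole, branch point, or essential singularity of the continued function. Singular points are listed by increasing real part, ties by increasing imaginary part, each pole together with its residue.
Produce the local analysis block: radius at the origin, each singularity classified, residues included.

Branch term (-5/3)*sqrt(1 - z/(-6/5)): its argument vanishes at z = -6/5, a square-root branch point, modulus 6/5.
Branch term (-1/17)*sqrt(1 - z/(3/11)): its argument vanishes at z = 3/11, a square-root branch point, modulus 3/11.
The radius of convergence is the smallest modulus among the singular points: 3/11.
List the singular points by increasing real part (a conjugate pair: the negative imaginary part first).

Radius of convergence at 0: 3/11.
At -6/5: an algebraic (square-root) branch point.
At 3/11: an algebraic (square-root) branch point.


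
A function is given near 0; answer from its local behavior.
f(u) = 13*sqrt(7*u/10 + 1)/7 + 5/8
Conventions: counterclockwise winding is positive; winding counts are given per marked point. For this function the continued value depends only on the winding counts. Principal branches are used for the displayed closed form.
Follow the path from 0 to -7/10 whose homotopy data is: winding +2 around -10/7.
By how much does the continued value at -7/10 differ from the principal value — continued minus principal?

The rational part is single-valued and drops out of the difference; each branch term changes only by its own monodromy.
(13/7)*sqrt(1 - u/(-10/7)): winding +2 is even, the square root returns to the same sheet, contribution 0.
Summing the contributions at u = -7/10 gives 0.

Continued minus principal equals 0.


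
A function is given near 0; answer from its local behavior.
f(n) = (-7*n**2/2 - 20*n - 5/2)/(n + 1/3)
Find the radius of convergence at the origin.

Denominator factor (n + 1/3): pole of order 1 at -1/3, modulus 1/3.
The radius of convergence is the smallest modulus among the singular points: 1/3.

The radius of convergence is 1/3.


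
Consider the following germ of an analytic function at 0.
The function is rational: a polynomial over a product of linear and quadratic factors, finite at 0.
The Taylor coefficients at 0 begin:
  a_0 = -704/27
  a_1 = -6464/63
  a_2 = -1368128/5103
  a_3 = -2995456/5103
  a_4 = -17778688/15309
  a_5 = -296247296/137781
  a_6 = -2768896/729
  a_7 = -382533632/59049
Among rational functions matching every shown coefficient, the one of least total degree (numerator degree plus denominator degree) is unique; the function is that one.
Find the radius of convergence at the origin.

No rational of total degree below 5 reproduces all 8 coefficients; solving the [2/3] Pade equations on them gives f(r) = (-37*r**2/27 - 5*r/7 + 11)/(r - 3/4)**3, whose expansion matches every shown term.
Denominator factor (r - 3/4)^3: pole of order 3 at 3/4, modulus 3/4.
The radius of convergence is the smallest modulus among the singular points: 3/4.

The radius of convergence is 3/4.


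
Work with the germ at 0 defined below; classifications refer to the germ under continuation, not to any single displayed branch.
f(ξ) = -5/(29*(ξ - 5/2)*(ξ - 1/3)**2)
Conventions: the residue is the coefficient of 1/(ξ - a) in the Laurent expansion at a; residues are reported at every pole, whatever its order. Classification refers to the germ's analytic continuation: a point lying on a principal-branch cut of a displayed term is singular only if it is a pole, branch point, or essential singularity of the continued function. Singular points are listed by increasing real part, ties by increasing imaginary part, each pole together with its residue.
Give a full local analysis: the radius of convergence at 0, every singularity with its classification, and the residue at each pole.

Radius of convergence at 0: 1/3.
At 1/3: a pole of order 2; residue 180/4901.
At 5/2: a pole of order 1; residue -180/4901.

Denominator factor (ξ - 1/3)^2: pole of order 2 at 1/3, modulus 1/3.
Denominator factor (ξ - 5/2): pole of order 1 at 5/2, modulus 5/2.
The radius of convergence is the smallest modulus among the singular points: 1/3.
At the order-2 pole 1/3 set g(ξ) = (ξ - (1/3))^2*f(ξ) = -5/(29*(ξ - 5/2)).
Order-2 pole: residue = g'(a); g'(1/3) = 180/4901, so the residue is 180/4901.
At the order-1 pole 5/2 set g(ξ) = (ξ - (5/2))*f(ξ) = -5/(29*(ξ - 1/3)**2).
Simple pole: residue = g(a) at a = 5/2, which is -180/4901.
List the singular points by increasing real part (a conjugate pair: the negative imaginary part first).


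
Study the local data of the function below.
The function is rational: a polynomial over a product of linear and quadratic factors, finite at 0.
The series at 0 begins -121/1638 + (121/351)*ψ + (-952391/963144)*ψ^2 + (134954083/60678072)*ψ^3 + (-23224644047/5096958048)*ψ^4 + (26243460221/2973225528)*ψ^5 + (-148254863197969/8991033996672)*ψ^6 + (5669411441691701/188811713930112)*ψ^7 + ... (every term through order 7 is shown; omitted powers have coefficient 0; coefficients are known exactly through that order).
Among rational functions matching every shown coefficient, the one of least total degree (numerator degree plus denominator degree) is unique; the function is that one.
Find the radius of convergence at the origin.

The radius of convergence is 7/11.

No rational of total degree below 6 reproduces all 8 coefficients; solving the [2/4] Pade equations on them gives f(ψ) = (-13*ψ**2/7 + 2*ψ - 14/13)/((ψ - 6)**2*(ψ + 7/11)**2), whose expansion matches every shown term.
Denominator factor (ψ + 7/11)^2: pole of order 2 at -7/11, modulus 7/11.
Denominator factor (ψ - 6)^2: pole of order 2 at 6, modulus 6.
The radius of convergence is the smallest modulus among the singular points: 7/11.


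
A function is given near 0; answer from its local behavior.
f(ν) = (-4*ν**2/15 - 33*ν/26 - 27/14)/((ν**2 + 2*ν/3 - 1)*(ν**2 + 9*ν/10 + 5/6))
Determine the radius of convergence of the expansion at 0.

The radius of convergence is -1/3 + (1/3)*sqrt(10).

Denominator factor (ν**2 + 9*ν/10 + 5/6): discriminant -757/300, complex-conjugate roots (-9/20) + ((1/60)*sqrt(2271))*i and (-9/20) - ((1/60)*sqrt(2271))*i; poles of order 1, moduli (1/6)*sqrt(30) and (1/6)*sqrt(30).
Denominator factor (ν**2 + 2*ν/3 - 1): discriminant 40/9, real irrational roots -1/3 + (1/3)*sqrt(10) and -1/3 - (1/3)*sqrt(10); poles of order 1, moduli -1/3 + (1/3)*sqrt(10) and 1/3 + (1/3)*sqrt(10).
The radius of convergence is the smallest modulus among the singular points: -1/3 + (1/3)*sqrt(10).


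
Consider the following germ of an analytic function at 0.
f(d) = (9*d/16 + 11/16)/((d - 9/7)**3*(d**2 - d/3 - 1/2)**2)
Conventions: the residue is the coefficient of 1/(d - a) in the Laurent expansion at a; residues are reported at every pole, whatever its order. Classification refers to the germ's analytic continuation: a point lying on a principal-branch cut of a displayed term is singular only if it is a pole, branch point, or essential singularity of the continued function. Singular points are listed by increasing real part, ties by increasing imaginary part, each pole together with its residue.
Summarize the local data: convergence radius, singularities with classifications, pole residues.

Denominator factor (d - 9/7)^3: pole of order 3 at 9/7, modulus 9/7.
Denominator factor (d**2 - d/3 - 1/2)^2: discriminant 19/9, real irrational roots 1/6 + (1/6)*sqrt(19) and 1/6 - (1/6)*sqrt(19); poles of order 2, moduli 1/6 + (1/6)*sqrt(19) and -1/6 + (1/6)*sqrt(19).
The radius of convergence is the smallest modulus among the singular points: -1/6 + (1/6)*sqrt(19).
The factor d**2 - d/3 - 1/2 splits as (d - a)(d - a') with a = 1/6 - (1/6)*sqrt(19), a' = 1/6 + (1/6)*sqrt(19). At the order-2 pole a set g(d) = (d - a)^2*f(d) = [(9*d/16 + 11/16)/(d - 9/7)**3] / (d - a')^2.
Order-2 pole: residue = g'(a); g'(1/6 - (1/6)*sqrt(19)) = -4795625345/152470086 + (791139249089/110083402092)*sqrt(19), so the residue is -4795625345/152470086 + (791139249089/110083402092)*sqrt(19).
The factor d**2 - d/3 - 1/2 splits as (d - a)(d - a') with a = 1/6 + (1/6)*sqrt(19), a' = 1/6 - (1/6)*sqrt(19). At the order-2 pole a set g(d) = (d - a)^2*f(d) = [(9*d/16 + 11/16)/(d - 9/7)**3] / (d - a')^2.
Order-2 pole: residue = g'(a); g'(1/6 + (1/6)*sqrt(19)) = -4795625345/152470086 - (791139249089/110083402092)*sqrt(19), so the residue is -4795625345/152470086 - (791139249089/110083402092)*sqrt(19).
At the order-3 pole 9/7 set g(d) = (d - (9/7))^3*f(d) = (9*d/16 + 11/16)/(d**2 - d/3 - 1/2)**2.
Order-3 pole: residue = g''(a)/2; g''(9/7) = 9591250690/76235043, so the residue is 4795625345/76235043.
List the singular points by increasing real part (a conjugate pair: the negative imaginary part first).

Radius of convergence at 0: -1/6 + (1/6)*sqrt(19).
At 1/6 - (1/6)*sqrt(19): a pole of order 2; residue -4795625345/152470086 + (791139249089/110083402092)*sqrt(19).
At 1/6 + (1/6)*sqrt(19): a pole of order 2; residue -4795625345/152470086 - (791139249089/110083402092)*sqrt(19).
At 9/7: a pole of order 3; residue 4795625345/76235043.


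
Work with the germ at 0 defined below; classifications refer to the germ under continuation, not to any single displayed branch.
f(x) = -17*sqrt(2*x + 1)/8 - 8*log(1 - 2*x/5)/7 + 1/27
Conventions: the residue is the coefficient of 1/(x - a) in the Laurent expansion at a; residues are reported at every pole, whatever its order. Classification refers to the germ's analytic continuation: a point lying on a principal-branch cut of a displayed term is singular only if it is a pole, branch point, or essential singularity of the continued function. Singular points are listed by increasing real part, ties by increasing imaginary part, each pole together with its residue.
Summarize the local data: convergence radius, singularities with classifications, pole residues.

Radius of convergence at 0: 1/2.
At -1/2: an algebraic (square-root) branch point.
At 5/2: a logarithmic branch point.

Branch term (-8/7)*log(1 - x/(5/2)): its argument vanishes at x = 5/2, a logarithmic branch point, modulus 5/2.
Branch term (-17/8)*sqrt(1 - x/(-1/2)): its argument vanishes at x = -1/2, a square-root branch point, modulus 1/2.
The radius of convergence is the smallest modulus among the singular points: 1/2.
List the singular points by increasing real part (a conjugate pair: the negative imaginary part first).


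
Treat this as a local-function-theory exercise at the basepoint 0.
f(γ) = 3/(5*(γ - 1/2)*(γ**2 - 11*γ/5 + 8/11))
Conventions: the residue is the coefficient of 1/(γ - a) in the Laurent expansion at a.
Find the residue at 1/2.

The residue is -44/9.

At the order-1 pole 1/2 set g(γ) = (γ - (1/2))*f(γ) = 3/(5*(γ**2 - 11*γ/5 + 8/11)).
Simple pole: residue = g(a) at a = 1/2, which is -44/9.


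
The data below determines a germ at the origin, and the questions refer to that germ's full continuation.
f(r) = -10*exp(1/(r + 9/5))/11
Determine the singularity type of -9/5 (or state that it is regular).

The exponent 1/(r - (-9/5)) has a pole at -9/5, so exp(1/(r - (-9/5))) takes every nonzero value near it: an essential singularity (not a pole of any order).

The point is an essential singularity.


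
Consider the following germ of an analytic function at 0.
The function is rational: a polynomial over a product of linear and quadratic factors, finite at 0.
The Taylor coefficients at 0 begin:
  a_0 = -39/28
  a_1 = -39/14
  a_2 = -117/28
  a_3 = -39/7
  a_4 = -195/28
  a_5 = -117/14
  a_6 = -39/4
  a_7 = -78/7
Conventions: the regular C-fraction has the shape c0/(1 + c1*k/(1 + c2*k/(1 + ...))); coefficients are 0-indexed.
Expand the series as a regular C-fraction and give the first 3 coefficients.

Taylor coefficients (read off): a_0 = -39/28, a_1 = -39/14, a_2 = -117/28.
c0 = a_0 = -39/28. Peel one level at a time: if S = 1 + c*k/S' with S'(0) = 1, then c is the k-coefficient of S and S' = c*k/(S - 1).
S_1 = c0/f = 1 + (-2)*k + (1)*k^2 + ...; c1 = -2.
S_2 = c1*k/(S_1 - 1) = 1 + (1/2)*k + ...; c2 = 1/2.

The regular C-fraction coefficients are [-39/28, -2, 1/2].


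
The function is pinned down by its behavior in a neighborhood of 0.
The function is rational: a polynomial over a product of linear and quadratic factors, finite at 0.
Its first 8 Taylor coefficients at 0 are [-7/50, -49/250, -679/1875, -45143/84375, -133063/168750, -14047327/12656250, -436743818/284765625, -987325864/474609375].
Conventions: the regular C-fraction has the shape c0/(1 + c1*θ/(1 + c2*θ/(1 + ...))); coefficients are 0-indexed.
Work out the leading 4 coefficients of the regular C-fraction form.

The regular C-fraction coefficients are [-7/50, -7/5, -47/105, 22622/14805].

Taylor coefficients (read off): a_0 = -7/50, a_1 = -49/250, a_2 = -679/1875, a_3 = -45143/84375.
c0 = a_0 = -7/50. Peel one level at a time: if S = 1 + c*θ/S' with S'(0) = 1, then c is the θ-coefficient of S and S' = c*θ/(S - 1).
S_1 = c0/f = 1 + (-7/5)*θ + (-47/75)*θ^2 + ...; c1 = -7/5.
S_2 = c1*θ/(S_1 - 1) = 1 + (-47/105)*θ + (22622/33075)*θ^2 + ...; c2 = -47/105.
S_3 = c2*θ/(S_2 - 1) = 1 + (22622/14805)*θ + ...; c3 = 22622/14805.


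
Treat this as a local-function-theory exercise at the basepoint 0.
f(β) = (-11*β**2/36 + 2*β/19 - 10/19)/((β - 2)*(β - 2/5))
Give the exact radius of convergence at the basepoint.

The radius of convergence is 2/5.

Denominator factor (β - 2/5): pole of order 1 at 2/5, modulus 2/5.
Denominator factor (β - 2): pole of order 1 at 2, modulus 2.
The radius of convergence is the smallest modulus among the singular points: 2/5.


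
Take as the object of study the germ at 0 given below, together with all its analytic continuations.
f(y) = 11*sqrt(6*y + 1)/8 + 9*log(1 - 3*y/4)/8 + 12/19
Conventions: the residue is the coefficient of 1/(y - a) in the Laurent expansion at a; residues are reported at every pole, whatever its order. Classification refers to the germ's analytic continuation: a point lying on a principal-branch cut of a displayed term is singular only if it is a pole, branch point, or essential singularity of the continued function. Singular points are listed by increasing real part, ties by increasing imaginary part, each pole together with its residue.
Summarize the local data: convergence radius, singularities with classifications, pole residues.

Branch term (9/8)*log(1 - y/(4/3)): its argument vanishes at y = 4/3, a logarithmic branch point, modulus 4/3.
Branch term (11/8)*sqrt(1 - y/(-1/6)): its argument vanishes at y = -1/6, a square-root branch point, modulus 1/6.
The radius of convergence is the smallest modulus among the singular points: 1/6.
List the singular points by increasing real part (a conjugate pair: the negative imaginary part first).

Radius of convergence at 0: 1/6.
At -1/6: an algebraic (square-root) branch point.
At 4/3: a logarithmic branch point.


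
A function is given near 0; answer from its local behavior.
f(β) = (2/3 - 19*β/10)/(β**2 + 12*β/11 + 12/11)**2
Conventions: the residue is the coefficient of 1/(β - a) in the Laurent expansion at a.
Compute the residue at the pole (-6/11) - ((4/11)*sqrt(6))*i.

The factor β**2 + 12*β/11 + 12/11 splits as (β - a)(β - a') with a = (-6/11) - ((4/11)*sqrt(6))*i, a' = (-6/11) + ((4/11)*sqrt(6))*i. At the order-2 pole a set g(β) = (β - a)^2*f(β) = [2/3 - 19*β/10] / (β - a')^2.
Order-2 pole: residue = g'(a); g'((-6/11) - ((4/11)*sqrt(6))*i) = ((34001/138240)*sqrt(6))*i, so the residue is ((34001/138240)*sqrt(6))*i.

The residue is ((34001/138240)*sqrt(6))*i.


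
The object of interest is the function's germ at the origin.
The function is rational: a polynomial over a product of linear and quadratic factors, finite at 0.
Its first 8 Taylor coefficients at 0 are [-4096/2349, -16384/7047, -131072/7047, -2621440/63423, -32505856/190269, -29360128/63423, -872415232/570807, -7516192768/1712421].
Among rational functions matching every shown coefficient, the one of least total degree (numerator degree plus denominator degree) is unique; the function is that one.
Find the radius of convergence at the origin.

The radius of convergence is 3/8.

No rational of total degree below 5 reproduces all 8 coefficients; solving the [0/5] Pade equations on them gives f(γ) = -3/(29*(γ - 3/8)**2*(γ + 3/4)**3), whose expansion matches every shown term.
Denominator factor (γ - 3/8)^2: pole of order 2 at 3/8, modulus 3/8.
Denominator factor (γ + 3/4)^3: pole of order 3 at -3/4, modulus 3/4.
The radius of convergence is the smallest modulus among the singular points: 3/8.


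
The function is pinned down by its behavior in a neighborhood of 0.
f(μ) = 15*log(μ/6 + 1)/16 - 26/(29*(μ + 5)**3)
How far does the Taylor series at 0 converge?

Denominator factor (μ + 5)^3: pole of order 3 at -5, modulus 5.
Branch term (15/16)*log(1 - μ/(-6)): its argument vanishes at μ = -6, a logarithmic branch point, modulus 6.
The radius of convergence is the smallest modulus among the singular points: 5.

The radius of convergence is 5.


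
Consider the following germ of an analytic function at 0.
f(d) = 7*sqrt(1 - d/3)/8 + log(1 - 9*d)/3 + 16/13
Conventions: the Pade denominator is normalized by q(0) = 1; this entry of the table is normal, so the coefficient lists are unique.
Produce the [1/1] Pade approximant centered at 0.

The Pade approximant has numerator coefficients [219/104, -2297303/188448]; denominator coefficients [1, -7783/1812].

Taylor coefficients needed (expand at 0): a_0 = 219/104, a_1 = -151/48, a_2 = -7783/576.
Write the denominator as Q(d) = 1 + q1*d. Requiring Q*f - P = O(d^3) with deg P <= 1 kills the coefficients of d^2..d^2 in Q*f:
  d^2: a_2 + q1*a_1 = 0, i.e. -7783/576 + (-151/48)*q1 = 0.
Solving this linear system: q1 = -7783/1812.
The numerator is Q*f truncated at degree 1: P0 = a_0 = 219/104; P1 = a_1 + q1*a_0 = -2297303/188448.


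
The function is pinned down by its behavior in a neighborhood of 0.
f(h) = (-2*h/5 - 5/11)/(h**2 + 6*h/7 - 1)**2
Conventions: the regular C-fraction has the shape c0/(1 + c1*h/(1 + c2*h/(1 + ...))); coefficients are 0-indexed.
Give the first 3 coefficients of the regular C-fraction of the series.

The regular C-fraction coefficients are [-5/11, -454/175, 15583/39725].

Taylor coefficients (expand at 0): a_0 = -5/11, a_1 = -454/385, a_2 = -6998/2695.
c0 = a_0 = -5/11. Peel one level at a time: if S = 1 + c*h/S' with S'(0) = 1, then c is the h-coefficient of S and S' = c*h/(S - 1).
S_1 = c0/f = 1 + (-454/175)*h + (31166/30625)*h^2 + ...; c1 = -454/175.
S_2 = c1*h/(S_1 - 1) = 1 + (15583/39725)*h + ...; c2 = 15583/39725.


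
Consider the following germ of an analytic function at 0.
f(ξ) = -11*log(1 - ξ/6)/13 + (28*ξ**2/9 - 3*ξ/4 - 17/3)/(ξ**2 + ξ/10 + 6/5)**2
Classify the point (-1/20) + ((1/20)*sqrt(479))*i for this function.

The point is a pole of order 2.

The denominator factor ξ**2 + ξ/10 + 6/5 vanishes at (-1/20) + ((1/20)*sqrt(479))*i and appears to the power 2; the numerator there equals (-33649/3600) - ((191/3600)*sqrt(479))*i, nonzero, and no other factor vanishes.
The branch terms are analytic at this point.
Hence a pole whose order is the multiplicity, 2.


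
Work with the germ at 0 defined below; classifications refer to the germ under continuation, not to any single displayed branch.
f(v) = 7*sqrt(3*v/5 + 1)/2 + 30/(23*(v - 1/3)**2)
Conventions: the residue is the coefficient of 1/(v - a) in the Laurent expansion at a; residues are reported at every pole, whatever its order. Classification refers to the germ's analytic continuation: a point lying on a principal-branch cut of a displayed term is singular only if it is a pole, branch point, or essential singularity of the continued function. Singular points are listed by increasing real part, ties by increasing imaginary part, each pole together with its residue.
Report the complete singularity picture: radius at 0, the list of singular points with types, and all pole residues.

Radius of convergence at 0: 1/3.
At -5/3: an algebraic (square-root) branch point.
At 1/3: a pole of order 2; residue 0.

Denominator factor (v - 1/3)^2: pole of order 2 at 1/3, modulus 1/3.
Branch term (7/2)*sqrt(1 - v/(-5/3)): its argument vanishes at v = -5/3, a square-root branch point, modulus 5/3.
The radius of convergence is the smallest modulus among the singular points: 1/3.
The branch term is analytic at 1/3 and contributes nothing to the residue; only the rational part matters.
At the order-2 pole 1/3 set g(v) = (v - (1/3))^2*(rational part) = 30/23.
Order-2 pole: residue = g'(a); g'(1/3) = 0, so the residue is 0.
List the singular points by increasing real part (a conjugate pair: the negative imaginary part first).


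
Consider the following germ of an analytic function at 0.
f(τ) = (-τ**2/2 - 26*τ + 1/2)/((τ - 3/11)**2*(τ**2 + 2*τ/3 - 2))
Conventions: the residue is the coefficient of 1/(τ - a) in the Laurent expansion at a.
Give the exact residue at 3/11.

At the order-2 pole 3/11 set g(τ) = (τ - (3/11))^2*f(τ) = (-τ**2/2 - 26*τ + 1/2)/(τ**2 + 2*τ/3 - 2).
Order-2 pole: residue = g'(a); g'(3/11) = 2365187/133563, so the residue is 2365187/133563.

The residue is 2365187/133563.


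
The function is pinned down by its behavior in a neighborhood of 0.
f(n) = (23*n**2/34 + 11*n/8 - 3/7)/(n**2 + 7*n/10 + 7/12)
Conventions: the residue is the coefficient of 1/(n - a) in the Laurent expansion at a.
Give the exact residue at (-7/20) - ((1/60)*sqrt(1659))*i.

The residue is (613/1360) - ((325211/15793680)*sqrt(1659))*i.

The factor n**2 + 7*n/10 + 7/12 splits as (n - a)(n - a') with a = (-7/20) - ((1/60)*sqrt(1659))*i, a' = (-7/20) + ((1/60)*sqrt(1659))*i. At the order-1 pole a set g(n) = (n - a)*f(n) = [23*n**2/34 + 11*n/8 - 3/7] / (n - a').
Simple pole: residue = g(a) at a = (-7/20) - ((1/60)*sqrt(1659))*i, which is (613/1360) - ((325211/15793680)*sqrt(1659))*i.


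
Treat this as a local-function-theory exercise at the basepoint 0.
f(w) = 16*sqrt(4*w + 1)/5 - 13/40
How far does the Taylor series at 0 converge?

The radius of convergence is 1/4.

Branch term (16/5)*sqrt(1 - w/(-1/4)): its argument vanishes at w = -1/4, a square-root branch point, modulus 1/4.
The radius of convergence is the smallest modulus among the singular points: 1/4.


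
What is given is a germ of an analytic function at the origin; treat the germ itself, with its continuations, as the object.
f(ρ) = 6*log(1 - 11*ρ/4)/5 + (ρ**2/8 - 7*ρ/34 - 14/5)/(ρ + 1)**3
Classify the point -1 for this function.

The denominator factor ρ + 1 vanishes at -1 and appears to the power 3; the numerator there equals -1679/680, nonzero, and no other factor vanishes.
The branch terms are analytic at this point.
Hence a pole whose order is the multiplicity, 3.

The point is a pole of order 3.


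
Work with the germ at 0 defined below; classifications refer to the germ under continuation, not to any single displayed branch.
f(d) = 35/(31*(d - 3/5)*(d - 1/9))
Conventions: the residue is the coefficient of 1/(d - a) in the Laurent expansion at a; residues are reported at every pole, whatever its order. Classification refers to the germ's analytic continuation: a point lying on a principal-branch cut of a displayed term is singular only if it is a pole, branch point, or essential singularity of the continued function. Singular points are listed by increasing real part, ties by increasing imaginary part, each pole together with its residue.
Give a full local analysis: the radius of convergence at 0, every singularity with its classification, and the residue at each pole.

Radius of convergence at 0: 1/9.
At 1/9: a pole of order 1; residue -1575/682.
At 3/5: a pole of order 1; residue 1575/682.

Denominator factor (d - 3/5): pole of order 1 at 3/5, modulus 3/5.
Denominator factor (d - 1/9): pole of order 1 at 1/9, modulus 1/9.
The radius of convergence is the smallest modulus among the singular points: 1/9.
At the order-1 pole 1/9 set g(d) = (d - (1/9))*f(d) = 35/(31*(d - 3/5)).
Simple pole: residue = g(a) at a = 1/9, which is -1575/682.
At the order-1 pole 3/5 set g(d) = (d - (3/5))*f(d) = 35/(31*(d - 1/9)).
Simple pole: residue = g(a) at a = 3/5, which is 1575/682.
List the singular points by increasing real part (a conjugate pair: the negative imaginary part first).


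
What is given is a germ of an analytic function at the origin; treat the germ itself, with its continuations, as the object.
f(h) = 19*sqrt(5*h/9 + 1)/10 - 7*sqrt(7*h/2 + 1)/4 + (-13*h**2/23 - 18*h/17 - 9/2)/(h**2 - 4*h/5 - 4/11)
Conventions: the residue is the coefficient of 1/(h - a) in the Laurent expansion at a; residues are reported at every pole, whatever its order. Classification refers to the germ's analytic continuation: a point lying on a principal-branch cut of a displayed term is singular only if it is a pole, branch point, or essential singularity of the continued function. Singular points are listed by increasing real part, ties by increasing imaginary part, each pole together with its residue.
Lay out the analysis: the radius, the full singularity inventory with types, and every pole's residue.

Radius of convergence at 0: 2/7.
At -9/5: an algebraic (square-root) branch point.
At 2/5 - (12/55)*sqrt(11): a pole of order 1; residue -1477/1955 + (1141901/1032240)*sqrt(11).
At -2/7: an algebraic (square-root) branch point.
At 2/5 + (12/55)*sqrt(11): a pole of order 1; residue -1477/1955 - (1141901/1032240)*sqrt(11).

Denominator factor (h**2 - 4*h/5 - 4/11): discriminant 576/275, real irrational roots 2/5 + (12/55)*sqrt(11) and 2/5 - (12/55)*sqrt(11); poles of order 1, moduli 2/5 + (12/55)*sqrt(11) and -2/5 + (12/55)*sqrt(11).
Branch term (19/10)*sqrt(1 - h/(-9/5)): its argument vanishes at h = -9/5, a square-root branch point, modulus 9/5.
Branch term (-7/4)*sqrt(1 - h/(-2/7)): its argument vanishes at h = -2/7, a square-root branch point, modulus 2/7.
The radius of convergence is the smallest modulus among the singular points: 2/7.
The branch terms are analytic at 2/5 - (12/55)*sqrt(11) and contribute nothing to the residue; only the rational part matters.
The factor h**2 - 4*h/5 - 4/11 splits as (h - a)(h - a') with a = 2/5 - (12/55)*sqrt(11), a' = 2/5 + (12/55)*sqrt(11). At the order-1 pole a set g(h) = (h - a)*(rational part) = [-13*h**2/23 - 18*h/17 - 9/2] / (h - a').
Simple pole: residue = g(a) at a = 2/5 - (12/55)*sqrt(11), which is -1477/1955 + (1141901/1032240)*sqrt(11).
The branch terms are analytic at 2/5 + (12/55)*sqrt(11) and contribute nothing to the residue; only the rational part matters.
The factor h**2 - 4*h/5 - 4/11 splits as (h - a)(h - a') with a = 2/5 + (12/55)*sqrt(11), a' = 2/5 - (12/55)*sqrt(11). At the order-1 pole a set g(h) = (h - a)*(rational part) = [-13*h**2/23 - 18*h/17 - 9/2] / (h - a').
Simple pole: residue = g(a) at a = 2/5 + (12/55)*sqrt(11), which is -1477/1955 - (1141901/1032240)*sqrt(11).
List the singular points by increasing real part (a conjugate pair: the negative imaginary part first).


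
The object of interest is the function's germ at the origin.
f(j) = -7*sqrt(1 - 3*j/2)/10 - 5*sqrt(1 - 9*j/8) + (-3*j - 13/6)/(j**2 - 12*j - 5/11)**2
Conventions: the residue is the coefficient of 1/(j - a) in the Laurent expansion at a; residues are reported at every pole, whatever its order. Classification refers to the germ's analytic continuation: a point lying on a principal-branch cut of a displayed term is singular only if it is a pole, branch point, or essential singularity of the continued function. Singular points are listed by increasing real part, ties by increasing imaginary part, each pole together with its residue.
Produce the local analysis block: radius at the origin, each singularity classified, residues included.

Denominator factor (j**2 - 12*j - 5/11)^2: discriminant 1604/11, real irrational roots 6 + (1/11)*sqrt(4411) and 6 - (1/11)*sqrt(4411); poles of order 2, moduli 6 + (1/11)*sqrt(4411) and -6 + (1/11)*sqrt(4411).
Branch term (-7/10)*sqrt(1 - j/(2/3)): its argument vanishes at j = 2/3, a square-root branch point, modulus 2/3.
Branch term (-5)*sqrt(1 - j/(8/9)): its argument vanishes at j = 8/9, a square-root branch point, modulus 8/9.
The radius of convergence is the smallest modulus among the singular points: -6 + (1/11)*sqrt(4411).
The branch terms are analytic at 6 - (1/11)*sqrt(4411) and contribute nothing to the residue; only the rational part matters.
The factor j**2 - 12*j - 5/11 splits as (j - a)(j - a') with a = 6 - (1/11)*sqrt(4411), a' = 6 + (1/11)*sqrt(4411). At the order-2 pole a set g(j) = (j - a)^2*(rational part) = [-3*j - 13/6] / (j - a')^2.
Order-2 pole: residue = g'(a); g'(6 - (1/11)*sqrt(4411)) = -(1331/3859224)*sqrt(4411), so the residue is -(1331/3859224)*sqrt(4411).
The branch terms are analytic at 6 + (1/11)*sqrt(4411) and contribute nothing to the residue; only the rational part matters.
The factor j**2 - 12*j - 5/11 splits as (j - a)(j - a') with a = 6 + (1/11)*sqrt(4411), a' = 6 - (1/11)*sqrt(4411). At the order-2 pole a set g(j) = (j - a)^2*(rational part) = [-3*j - 13/6] / (j - a')^2.
Order-2 pole: residue = g'(a); g'(6 + (1/11)*sqrt(4411)) = (1331/3859224)*sqrt(4411), so the residue is (1331/3859224)*sqrt(4411).
List the singular points by increasing real part (a conjugate pair: the negative imaginary part first).

Radius of convergence at 0: -6 + (1/11)*sqrt(4411).
At 6 - (1/11)*sqrt(4411): a pole of order 2; residue -(1331/3859224)*sqrt(4411).
At 2/3: an algebraic (square-root) branch point.
At 8/9: an algebraic (square-root) branch point.
At 6 + (1/11)*sqrt(4411): a pole of order 2; residue (1331/3859224)*sqrt(4411).
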